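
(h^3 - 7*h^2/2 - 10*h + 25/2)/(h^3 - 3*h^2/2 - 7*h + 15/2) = (h - 5)/(h - 3)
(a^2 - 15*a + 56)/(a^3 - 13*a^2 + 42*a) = (a - 8)/(a*(a - 6))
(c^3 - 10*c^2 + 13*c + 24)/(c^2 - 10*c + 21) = (c^2 - 7*c - 8)/(c - 7)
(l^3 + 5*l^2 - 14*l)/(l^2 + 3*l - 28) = l*(l - 2)/(l - 4)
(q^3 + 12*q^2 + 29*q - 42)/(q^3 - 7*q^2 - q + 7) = (q^2 + 13*q + 42)/(q^2 - 6*q - 7)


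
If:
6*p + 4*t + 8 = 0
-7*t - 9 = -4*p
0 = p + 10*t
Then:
No Solution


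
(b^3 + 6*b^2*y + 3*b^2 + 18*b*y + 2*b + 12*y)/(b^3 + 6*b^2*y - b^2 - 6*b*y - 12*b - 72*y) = (b^2 + 3*b + 2)/(b^2 - b - 12)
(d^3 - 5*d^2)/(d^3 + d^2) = (d - 5)/(d + 1)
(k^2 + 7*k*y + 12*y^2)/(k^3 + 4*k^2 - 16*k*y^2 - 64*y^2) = (-k - 3*y)/(-k^2 + 4*k*y - 4*k + 16*y)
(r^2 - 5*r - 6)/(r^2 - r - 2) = (r - 6)/(r - 2)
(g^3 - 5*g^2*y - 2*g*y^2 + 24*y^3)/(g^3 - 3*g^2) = (g^3 - 5*g^2*y - 2*g*y^2 + 24*y^3)/(g^2*(g - 3))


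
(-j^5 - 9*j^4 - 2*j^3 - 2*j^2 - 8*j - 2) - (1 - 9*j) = -j^5 - 9*j^4 - 2*j^3 - 2*j^2 + j - 3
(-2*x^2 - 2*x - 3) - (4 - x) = -2*x^2 - x - 7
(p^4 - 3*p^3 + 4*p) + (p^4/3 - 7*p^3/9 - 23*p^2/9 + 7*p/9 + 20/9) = 4*p^4/3 - 34*p^3/9 - 23*p^2/9 + 43*p/9 + 20/9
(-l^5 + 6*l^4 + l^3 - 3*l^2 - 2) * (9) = -9*l^5 + 54*l^4 + 9*l^3 - 27*l^2 - 18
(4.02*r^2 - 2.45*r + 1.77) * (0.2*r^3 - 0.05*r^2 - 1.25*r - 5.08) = 0.804*r^5 - 0.691*r^4 - 4.5485*r^3 - 17.4476*r^2 + 10.2335*r - 8.9916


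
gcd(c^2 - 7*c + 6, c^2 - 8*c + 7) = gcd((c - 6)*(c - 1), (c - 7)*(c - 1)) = c - 1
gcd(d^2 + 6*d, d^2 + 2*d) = d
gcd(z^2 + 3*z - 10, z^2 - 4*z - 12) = 1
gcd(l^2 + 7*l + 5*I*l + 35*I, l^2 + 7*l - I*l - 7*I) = l + 7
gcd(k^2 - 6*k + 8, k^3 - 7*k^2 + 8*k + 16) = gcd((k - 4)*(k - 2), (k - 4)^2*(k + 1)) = k - 4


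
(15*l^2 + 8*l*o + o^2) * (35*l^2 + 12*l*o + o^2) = 525*l^4 + 460*l^3*o + 146*l^2*o^2 + 20*l*o^3 + o^4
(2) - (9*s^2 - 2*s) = -9*s^2 + 2*s + 2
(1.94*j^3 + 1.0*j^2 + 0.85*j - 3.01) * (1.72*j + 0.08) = 3.3368*j^4 + 1.8752*j^3 + 1.542*j^2 - 5.1092*j - 0.2408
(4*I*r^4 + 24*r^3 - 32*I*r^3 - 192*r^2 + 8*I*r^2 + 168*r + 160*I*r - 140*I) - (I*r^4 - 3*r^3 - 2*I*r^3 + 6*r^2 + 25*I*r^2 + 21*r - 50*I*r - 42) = 3*I*r^4 + 27*r^3 - 30*I*r^3 - 198*r^2 - 17*I*r^2 + 147*r + 210*I*r + 42 - 140*I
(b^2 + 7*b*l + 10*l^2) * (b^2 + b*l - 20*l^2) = b^4 + 8*b^3*l - 3*b^2*l^2 - 130*b*l^3 - 200*l^4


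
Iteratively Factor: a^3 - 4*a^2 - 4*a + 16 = (a - 4)*(a^2 - 4) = (a - 4)*(a - 2)*(a + 2)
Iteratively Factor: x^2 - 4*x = (x - 4)*(x)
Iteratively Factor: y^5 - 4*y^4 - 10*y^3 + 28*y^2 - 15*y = (y)*(y^4 - 4*y^3 - 10*y^2 + 28*y - 15) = y*(y - 5)*(y^3 + y^2 - 5*y + 3) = y*(y - 5)*(y + 3)*(y^2 - 2*y + 1) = y*(y - 5)*(y - 1)*(y + 3)*(y - 1)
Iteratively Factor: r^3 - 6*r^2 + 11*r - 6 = (r - 3)*(r^2 - 3*r + 2) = (r - 3)*(r - 2)*(r - 1)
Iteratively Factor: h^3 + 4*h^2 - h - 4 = (h + 4)*(h^2 - 1) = (h + 1)*(h + 4)*(h - 1)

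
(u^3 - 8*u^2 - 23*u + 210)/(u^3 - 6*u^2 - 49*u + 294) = (u + 5)/(u + 7)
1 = 1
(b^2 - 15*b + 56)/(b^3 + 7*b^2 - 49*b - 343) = (b - 8)/(b^2 + 14*b + 49)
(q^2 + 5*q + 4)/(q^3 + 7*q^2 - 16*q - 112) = (q + 1)/(q^2 + 3*q - 28)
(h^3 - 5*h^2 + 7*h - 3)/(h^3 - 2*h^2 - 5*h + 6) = (h - 1)/(h + 2)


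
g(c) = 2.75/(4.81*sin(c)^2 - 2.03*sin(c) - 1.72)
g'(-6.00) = -0.48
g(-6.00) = -1.44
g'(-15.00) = -6.48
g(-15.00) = 1.68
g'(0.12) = 0.67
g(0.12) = -1.45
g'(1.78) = 5.24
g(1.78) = 3.07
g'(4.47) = -0.33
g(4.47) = 0.57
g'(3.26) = -4.33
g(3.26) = -1.95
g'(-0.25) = 13.78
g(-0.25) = -2.98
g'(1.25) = -13.11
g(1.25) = 4.01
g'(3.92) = -3.99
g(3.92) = 1.32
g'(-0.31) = 30.48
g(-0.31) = -4.21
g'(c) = 2.75*(-9.62*sin(c)*cos(c) + 2.03*cos(c))/(4.81*sin(c)^2 - 2.03*sin(c) - 1.72)^2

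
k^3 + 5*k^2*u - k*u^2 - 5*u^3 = (k - u)*(k + u)*(k + 5*u)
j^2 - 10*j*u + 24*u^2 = (j - 6*u)*(j - 4*u)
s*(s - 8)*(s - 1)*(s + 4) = s^4 - 5*s^3 - 28*s^2 + 32*s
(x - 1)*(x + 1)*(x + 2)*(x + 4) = x^4 + 6*x^3 + 7*x^2 - 6*x - 8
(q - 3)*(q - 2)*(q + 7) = q^3 + 2*q^2 - 29*q + 42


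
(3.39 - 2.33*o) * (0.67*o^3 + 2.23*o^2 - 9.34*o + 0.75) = -1.5611*o^4 - 2.9246*o^3 + 29.3219*o^2 - 33.4101*o + 2.5425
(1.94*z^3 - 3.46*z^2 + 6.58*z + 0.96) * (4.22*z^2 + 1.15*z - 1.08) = 8.1868*z^5 - 12.3702*z^4 + 21.6934*z^3 + 15.355*z^2 - 6.0024*z - 1.0368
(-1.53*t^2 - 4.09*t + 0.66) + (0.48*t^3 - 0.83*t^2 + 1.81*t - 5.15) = 0.48*t^3 - 2.36*t^2 - 2.28*t - 4.49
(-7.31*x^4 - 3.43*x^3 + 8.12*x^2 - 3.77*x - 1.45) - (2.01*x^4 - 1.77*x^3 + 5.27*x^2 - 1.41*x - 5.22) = -9.32*x^4 - 1.66*x^3 + 2.85*x^2 - 2.36*x + 3.77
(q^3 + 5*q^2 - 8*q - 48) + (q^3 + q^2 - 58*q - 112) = 2*q^3 + 6*q^2 - 66*q - 160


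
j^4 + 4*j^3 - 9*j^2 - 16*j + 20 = (j - 2)*(j - 1)*(j + 2)*(j + 5)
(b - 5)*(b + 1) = b^2 - 4*b - 5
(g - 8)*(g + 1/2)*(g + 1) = g^3 - 13*g^2/2 - 23*g/2 - 4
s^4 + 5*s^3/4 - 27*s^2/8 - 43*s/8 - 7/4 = (s - 2)*(s + 1/2)*(s + 1)*(s + 7/4)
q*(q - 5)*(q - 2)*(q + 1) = q^4 - 6*q^3 + 3*q^2 + 10*q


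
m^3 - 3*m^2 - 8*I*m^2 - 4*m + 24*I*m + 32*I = (m - 4)*(m + 1)*(m - 8*I)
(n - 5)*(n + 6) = n^2 + n - 30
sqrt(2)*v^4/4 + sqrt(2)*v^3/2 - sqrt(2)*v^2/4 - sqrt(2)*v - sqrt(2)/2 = (v/2 + 1/2)*(v - sqrt(2))*(v + sqrt(2))*(sqrt(2)*v/2 + sqrt(2)/2)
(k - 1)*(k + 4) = k^2 + 3*k - 4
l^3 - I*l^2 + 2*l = l*(l - 2*I)*(l + I)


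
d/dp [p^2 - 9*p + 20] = 2*p - 9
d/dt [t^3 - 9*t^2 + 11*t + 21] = 3*t^2 - 18*t + 11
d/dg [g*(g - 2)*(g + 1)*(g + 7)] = 4*g^3 + 18*g^2 - 18*g - 14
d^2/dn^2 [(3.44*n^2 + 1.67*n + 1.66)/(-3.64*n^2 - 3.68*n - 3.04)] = (5.6843418860808e-14*n^4 + 47.905312*n^3 + 96.427968*n^2 - 22.5388800000001*n - 34.439936)/(48.228544*n^6 + 146.275584*n^5 + 268.71936*n^4 + 294.16448*n^3 + 224.42496*n^2 + 102.027264*n + 28.094464)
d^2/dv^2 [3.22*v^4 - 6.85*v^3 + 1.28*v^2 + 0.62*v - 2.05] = 38.64*v^2 - 41.1*v + 2.56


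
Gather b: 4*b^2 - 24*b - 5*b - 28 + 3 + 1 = 4*b^2 - 29*b - 24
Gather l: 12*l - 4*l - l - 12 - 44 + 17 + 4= 7*l - 35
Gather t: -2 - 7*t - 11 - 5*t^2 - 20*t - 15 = -5*t^2 - 27*t - 28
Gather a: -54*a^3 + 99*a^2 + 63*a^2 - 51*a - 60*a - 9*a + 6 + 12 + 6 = -54*a^3 + 162*a^2 - 120*a + 24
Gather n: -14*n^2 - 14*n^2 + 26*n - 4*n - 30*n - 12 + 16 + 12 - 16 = -28*n^2 - 8*n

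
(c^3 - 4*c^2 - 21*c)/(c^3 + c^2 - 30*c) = (c^2 - 4*c - 21)/(c^2 + c - 30)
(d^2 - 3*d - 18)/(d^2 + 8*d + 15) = (d - 6)/(d + 5)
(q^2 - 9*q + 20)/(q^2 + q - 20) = (q - 5)/(q + 5)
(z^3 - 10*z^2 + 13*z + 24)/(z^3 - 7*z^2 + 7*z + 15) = (z - 8)/(z - 5)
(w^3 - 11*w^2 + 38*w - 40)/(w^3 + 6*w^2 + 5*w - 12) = (w^3 - 11*w^2 + 38*w - 40)/(w^3 + 6*w^2 + 5*w - 12)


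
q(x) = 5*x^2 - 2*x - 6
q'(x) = 10*x - 2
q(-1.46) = 7.58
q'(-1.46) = -16.60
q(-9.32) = 446.95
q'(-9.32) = -95.20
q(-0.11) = -5.72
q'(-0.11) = -3.10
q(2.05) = 10.91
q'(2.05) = 18.50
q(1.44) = 1.49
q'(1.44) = 12.40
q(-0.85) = -0.69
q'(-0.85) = -10.50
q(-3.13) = 49.24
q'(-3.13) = -33.30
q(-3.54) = 63.74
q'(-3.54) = -37.40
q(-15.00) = 1149.00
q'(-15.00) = -152.00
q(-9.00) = 417.00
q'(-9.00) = -92.00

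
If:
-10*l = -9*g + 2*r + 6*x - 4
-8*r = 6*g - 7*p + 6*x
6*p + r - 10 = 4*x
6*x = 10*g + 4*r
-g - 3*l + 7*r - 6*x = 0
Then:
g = 7908/26471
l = -4750/26471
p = 59640/26471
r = 24246/26471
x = 29344/26471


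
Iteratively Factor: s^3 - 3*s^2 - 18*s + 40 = (s + 4)*(s^2 - 7*s + 10) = (s - 2)*(s + 4)*(s - 5)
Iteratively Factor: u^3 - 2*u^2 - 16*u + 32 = (u - 2)*(u^2 - 16) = (u - 2)*(u + 4)*(u - 4)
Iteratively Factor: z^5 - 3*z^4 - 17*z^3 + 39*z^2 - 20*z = (z + 4)*(z^4 - 7*z^3 + 11*z^2 - 5*z) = (z - 1)*(z + 4)*(z^3 - 6*z^2 + 5*z) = (z - 1)^2*(z + 4)*(z^2 - 5*z) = (z - 5)*(z - 1)^2*(z + 4)*(z)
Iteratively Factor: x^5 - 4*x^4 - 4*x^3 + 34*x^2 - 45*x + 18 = (x - 1)*(x^4 - 3*x^3 - 7*x^2 + 27*x - 18) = (x - 1)^2*(x^3 - 2*x^2 - 9*x + 18) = (x - 3)*(x - 1)^2*(x^2 + x - 6) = (x - 3)*(x - 1)^2*(x + 3)*(x - 2)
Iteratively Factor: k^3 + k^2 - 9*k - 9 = (k + 3)*(k^2 - 2*k - 3) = (k + 1)*(k + 3)*(k - 3)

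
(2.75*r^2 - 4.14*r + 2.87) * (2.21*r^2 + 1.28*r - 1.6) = 6.0775*r^4 - 5.6294*r^3 - 3.3565*r^2 + 10.2976*r - 4.592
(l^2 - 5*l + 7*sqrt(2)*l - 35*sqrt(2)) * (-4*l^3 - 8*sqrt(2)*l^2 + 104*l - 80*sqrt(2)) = -4*l^5 - 36*sqrt(2)*l^4 + 20*l^4 - 8*l^3 + 180*sqrt(2)*l^3 + 40*l^2 + 648*sqrt(2)*l^2 - 3240*sqrt(2)*l - 1120*l + 5600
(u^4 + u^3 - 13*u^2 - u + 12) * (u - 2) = u^5 - u^4 - 15*u^3 + 25*u^2 + 14*u - 24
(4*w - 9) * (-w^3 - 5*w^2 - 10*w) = -4*w^4 - 11*w^3 + 5*w^2 + 90*w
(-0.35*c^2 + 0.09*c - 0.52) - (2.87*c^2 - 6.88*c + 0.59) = -3.22*c^2 + 6.97*c - 1.11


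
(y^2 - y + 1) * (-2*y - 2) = -2*y^3 - 2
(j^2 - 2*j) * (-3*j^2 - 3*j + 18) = -3*j^4 + 3*j^3 + 24*j^2 - 36*j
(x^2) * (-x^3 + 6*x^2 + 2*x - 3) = -x^5 + 6*x^4 + 2*x^3 - 3*x^2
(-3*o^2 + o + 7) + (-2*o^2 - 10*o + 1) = -5*o^2 - 9*o + 8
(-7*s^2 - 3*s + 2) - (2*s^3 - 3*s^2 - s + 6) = -2*s^3 - 4*s^2 - 2*s - 4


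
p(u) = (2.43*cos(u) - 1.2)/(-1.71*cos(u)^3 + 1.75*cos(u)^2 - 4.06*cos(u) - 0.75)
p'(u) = (2.43*cos(u) - 1.2)*(-5.13*sin(u)*cos(u)^2 + 3.5*sin(u)*cos(u) - 4.06*sin(u))/(-1.71*cos(u)^3 + 1.75*cos(u)^2 - 4.06*cos(u) - 0.75)^2 - 2.43*sin(u)/(-1.71*cos(u)^3 + 1.75*cos(u)^2 - 4.06*cos(u) - 0.75) = (-8.3106*cos(u)^3 + 10.4085*cos(u)^2 - 4.2*cos(u) + 6.6945)*sin(u)/(2.9241*cos(u)^6 - 5.985*cos(u)^5 + 16.9477*cos(u)^4 - 11.645*cos(u)^3 + 13.8586*cos(u)^2 + 6.09*cos(u) + 0.5625)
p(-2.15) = -1.11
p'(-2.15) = -2.18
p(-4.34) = -2.00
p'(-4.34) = 8.59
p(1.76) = -19.07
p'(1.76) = 1029.18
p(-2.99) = -0.54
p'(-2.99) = -0.10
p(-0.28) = -0.25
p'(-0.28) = -0.07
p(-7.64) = 0.44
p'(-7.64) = -2.52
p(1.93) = -2.12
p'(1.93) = 9.81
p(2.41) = -0.76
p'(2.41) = 0.82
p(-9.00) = -0.60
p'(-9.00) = -0.32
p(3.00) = -0.54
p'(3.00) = 0.09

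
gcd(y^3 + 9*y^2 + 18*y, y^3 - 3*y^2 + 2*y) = y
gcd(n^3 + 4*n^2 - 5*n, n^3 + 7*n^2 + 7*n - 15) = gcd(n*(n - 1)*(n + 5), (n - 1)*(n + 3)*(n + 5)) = n^2 + 4*n - 5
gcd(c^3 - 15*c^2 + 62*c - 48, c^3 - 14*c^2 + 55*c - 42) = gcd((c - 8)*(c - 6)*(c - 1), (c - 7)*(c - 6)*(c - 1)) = c^2 - 7*c + 6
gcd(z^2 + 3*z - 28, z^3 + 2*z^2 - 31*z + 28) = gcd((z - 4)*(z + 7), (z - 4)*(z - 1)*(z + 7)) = z^2 + 3*z - 28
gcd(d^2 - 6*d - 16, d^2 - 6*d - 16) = d^2 - 6*d - 16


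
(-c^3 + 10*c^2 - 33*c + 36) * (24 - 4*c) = 4*c^4 - 64*c^3 + 372*c^2 - 936*c + 864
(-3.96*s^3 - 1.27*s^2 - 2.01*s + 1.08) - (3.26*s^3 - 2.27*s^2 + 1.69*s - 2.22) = -7.22*s^3 + 1.0*s^2 - 3.7*s + 3.3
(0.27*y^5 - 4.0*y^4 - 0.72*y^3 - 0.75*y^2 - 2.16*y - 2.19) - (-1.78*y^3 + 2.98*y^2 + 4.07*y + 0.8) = 0.27*y^5 - 4.0*y^4 + 1.06*y^3 - 3.73*y^2 - 6.23*y - 2.99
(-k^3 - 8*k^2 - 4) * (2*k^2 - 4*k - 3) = -2*k^5 - 12*k^4 + 35*k^3 + 16*k^2 + 16*k + 12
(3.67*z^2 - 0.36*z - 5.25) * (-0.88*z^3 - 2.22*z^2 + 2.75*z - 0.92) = -3.2296*z^5 - 7.8306*z^4 + 15.5117*z^3 + 7.2886*z^2 - 14.1063*z + 4.83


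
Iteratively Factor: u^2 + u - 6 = (u + 3)*(u - 2)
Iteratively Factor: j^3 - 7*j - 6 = (j - 3)*(j^2 + 3*j + 2) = (j - 3)*(j + 1)*(j + 2)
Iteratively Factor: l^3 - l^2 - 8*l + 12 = (l - 2)*(l^2 + l - 6) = (l - 2)*(l + 3)*(l - 2)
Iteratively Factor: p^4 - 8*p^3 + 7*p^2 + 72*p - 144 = (p + 3)*(p^3 - 11*p^2 + 40*p - 48) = (p - 4)*(p + 3)*(p^2 - 7*p + 12) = (p - 4)^2*(p + 3)*(p - 3)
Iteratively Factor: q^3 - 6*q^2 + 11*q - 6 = (q - 3)*(q^2 - 3*q + 2) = (q - 3)*(q - 1)*(q - 2)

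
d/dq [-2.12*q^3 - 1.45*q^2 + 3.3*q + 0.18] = -6.36*q^2 - 2.9*q + 3.3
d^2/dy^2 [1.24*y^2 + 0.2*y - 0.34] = 2.48000000000000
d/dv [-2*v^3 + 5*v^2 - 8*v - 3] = -6*v^2 + 10*v - 8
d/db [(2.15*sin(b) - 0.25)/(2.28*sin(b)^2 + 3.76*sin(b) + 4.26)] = (-4.902*sin(b)^2 + 1.14*sin(b) + 10.099)*cos(b)/(5.1984*sin(b)^4 + 17.1456*sin(b)^3 + 33.5632*sin(b)^2 + 32.0352*sin(b) + 18.1476)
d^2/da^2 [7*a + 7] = 0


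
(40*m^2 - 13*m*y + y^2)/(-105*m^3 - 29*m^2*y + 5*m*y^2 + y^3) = (-8*m + y)/(21*m^2 + 10*m*y + y^2)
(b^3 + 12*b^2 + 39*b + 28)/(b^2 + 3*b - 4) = (b^2 + 8*b + 7)/(b - 1)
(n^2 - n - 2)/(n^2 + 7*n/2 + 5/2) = 2*(n - 2)/(2*n + 5)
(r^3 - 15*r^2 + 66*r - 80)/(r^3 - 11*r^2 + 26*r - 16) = (r - 5)/(r - 1)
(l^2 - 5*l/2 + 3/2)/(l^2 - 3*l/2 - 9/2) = (-2*l^2 + 5*l - 3)/(-2*l^2 + 3*l + 9)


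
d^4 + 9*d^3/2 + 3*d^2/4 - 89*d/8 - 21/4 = (d - 3/2)*(d + 1/2)*(d + 2)*(d + 7/2)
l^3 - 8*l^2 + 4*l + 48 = (l - 6)*(l - 4)*(l + 2)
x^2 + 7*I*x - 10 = (x + 2*I)*(x + 5*I)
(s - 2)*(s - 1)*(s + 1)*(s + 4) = s^4 + 2*s^3 - 9*s^2 - 2*s + 8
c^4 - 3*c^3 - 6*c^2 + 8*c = c*(c - 4)*(c - 1)*(c + 2)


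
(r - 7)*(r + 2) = r^2 - 5*r - 14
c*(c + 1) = c^2 + c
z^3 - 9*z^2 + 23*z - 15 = (z - 5)*(z - 3)*(z - 1)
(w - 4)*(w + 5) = w^2 + w - 20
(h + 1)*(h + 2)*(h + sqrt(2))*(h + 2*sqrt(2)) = h^4 + 3*h^3 + 3*sqrt(2)*h^3 + 6*h^2 + 9*sqrt(2)*h^2 + 6*sqrt(2)*h + 12*h + 8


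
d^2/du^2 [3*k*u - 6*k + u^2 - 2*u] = 2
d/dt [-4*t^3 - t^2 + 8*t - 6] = -12*t^2 - 2*t + 8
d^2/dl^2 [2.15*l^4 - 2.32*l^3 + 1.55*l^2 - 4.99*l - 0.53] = 25.8*l^2 - 13.92*l + 3.1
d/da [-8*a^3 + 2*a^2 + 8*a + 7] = -24*a^2 + 4*a + 8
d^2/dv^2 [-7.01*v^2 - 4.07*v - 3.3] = -14.0200000000000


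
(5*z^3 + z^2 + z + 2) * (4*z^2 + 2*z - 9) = 20*z^5 + 14*z^4 - 39*z^3 + z^2 - 5*z - 18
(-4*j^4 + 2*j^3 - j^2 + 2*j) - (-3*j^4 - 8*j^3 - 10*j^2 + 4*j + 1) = -j^4 + 10*j^3 + 9*j^2 - 2*j - 1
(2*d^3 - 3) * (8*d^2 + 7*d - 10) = 16*d^5 + 14*d^4 - 20*d^3 - 24*d^2 - 21*d + 30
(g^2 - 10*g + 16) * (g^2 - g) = g^4 - 11*g^3 + 26*g^2 - 16*g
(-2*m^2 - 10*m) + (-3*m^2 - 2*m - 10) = -5*m^2 - 12*m - 10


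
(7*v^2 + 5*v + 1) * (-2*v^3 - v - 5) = -14*v^5 - 10*v^4 - 9*v^3 - 40*v^2 - 26*v - 5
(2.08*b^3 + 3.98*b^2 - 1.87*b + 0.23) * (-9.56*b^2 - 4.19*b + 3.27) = -19.8848*b^5 - 46.764*b^4 + 8.0026*b^3 + 18.6511*b^2 - 7.0786*b + 0.7521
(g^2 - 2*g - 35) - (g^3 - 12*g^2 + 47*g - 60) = -g^3 + 13*g^2 - 49*g + 25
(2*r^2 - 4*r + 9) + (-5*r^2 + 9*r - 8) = -3*r^2 + 5*r + 1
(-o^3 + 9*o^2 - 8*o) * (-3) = 3*o^3 - 27*o^2 + 24*o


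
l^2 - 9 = (l - 3)*(l + 3)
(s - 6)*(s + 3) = s^2 - 3*s - 18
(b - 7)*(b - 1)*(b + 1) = b^3 - 7*b^2 - b + 7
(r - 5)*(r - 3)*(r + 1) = r^3 - 7*r^2 + 7*r + 15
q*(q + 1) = q^2 + q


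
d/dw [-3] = 0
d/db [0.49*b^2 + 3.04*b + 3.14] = 0.98*b + 3.04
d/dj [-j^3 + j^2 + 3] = j*(2 - 3*j)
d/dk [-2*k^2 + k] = 1 - 4*k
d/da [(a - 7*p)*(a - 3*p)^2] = (a - 3*p)*(3*a - 17*p)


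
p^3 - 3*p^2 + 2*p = p*(p - 2)*(p - 1)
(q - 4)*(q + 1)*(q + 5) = q^3 + 2*q^2 - 19*q - 20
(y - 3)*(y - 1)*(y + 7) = y^3 + 3*y^2 - 25*y + 21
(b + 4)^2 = b^2 + 8*b + 16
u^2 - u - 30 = (u - 6)*(u + 5)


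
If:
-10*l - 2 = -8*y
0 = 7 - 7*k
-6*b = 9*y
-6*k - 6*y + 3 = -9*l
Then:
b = -6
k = 1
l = 3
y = 4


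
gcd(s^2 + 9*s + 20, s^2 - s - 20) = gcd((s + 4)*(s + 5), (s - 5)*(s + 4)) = s + 4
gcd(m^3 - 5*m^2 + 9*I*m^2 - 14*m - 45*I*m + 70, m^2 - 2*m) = 1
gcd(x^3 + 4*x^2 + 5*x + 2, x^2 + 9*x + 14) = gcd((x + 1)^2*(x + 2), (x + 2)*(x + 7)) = x + 2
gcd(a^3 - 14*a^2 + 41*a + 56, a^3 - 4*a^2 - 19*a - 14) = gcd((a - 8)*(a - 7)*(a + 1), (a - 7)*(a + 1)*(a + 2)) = a^2 - 6*a - 7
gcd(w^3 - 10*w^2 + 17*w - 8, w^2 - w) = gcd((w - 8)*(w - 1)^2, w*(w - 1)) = w - 1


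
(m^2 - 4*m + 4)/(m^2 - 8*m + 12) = (m - 2)/(m - 6)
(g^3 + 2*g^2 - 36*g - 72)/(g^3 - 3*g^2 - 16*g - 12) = (g + 6)/(g + 1)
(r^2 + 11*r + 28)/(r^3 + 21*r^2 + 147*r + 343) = (r + 4)/(r^2 + 14*r + 49)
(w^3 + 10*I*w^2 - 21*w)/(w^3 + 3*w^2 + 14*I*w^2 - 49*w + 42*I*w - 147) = w*(w + 3*I)/(w^2 + w*(3 + 7*I) + 21*I)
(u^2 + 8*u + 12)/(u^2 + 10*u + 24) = (u + 2)/(u + 4)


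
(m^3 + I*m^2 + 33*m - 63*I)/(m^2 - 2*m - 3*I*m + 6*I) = (m^2 + 4*I*m + 21)/(m - 2)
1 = 1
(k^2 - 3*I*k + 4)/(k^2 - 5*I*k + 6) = (k - 4*I)/(k - 6*I)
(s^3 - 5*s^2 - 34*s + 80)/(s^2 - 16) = (s^3 - 5*s^2 - 34*s + 80)/(s^2 - 16)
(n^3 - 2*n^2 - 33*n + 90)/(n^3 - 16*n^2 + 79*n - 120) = (n + 6)/(n - 8)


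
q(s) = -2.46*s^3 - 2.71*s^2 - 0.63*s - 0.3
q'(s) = -7.38*s^2 - 5.42*s - 0.63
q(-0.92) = -0.10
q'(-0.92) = -1.89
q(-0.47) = -0.35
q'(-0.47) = 0.29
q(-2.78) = 33.36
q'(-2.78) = -42.60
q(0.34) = -0.92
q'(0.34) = -3.33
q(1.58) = -17.76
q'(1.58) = -27.62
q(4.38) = -261.76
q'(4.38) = -165.95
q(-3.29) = 60.04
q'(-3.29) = -62.68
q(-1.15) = 0.58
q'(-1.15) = -4.16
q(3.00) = -93.00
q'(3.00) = -83.31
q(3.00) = -93.00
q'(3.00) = -83.31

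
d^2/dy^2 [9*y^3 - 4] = 54*y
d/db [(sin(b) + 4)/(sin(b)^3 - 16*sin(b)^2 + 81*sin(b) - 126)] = (-2*sin(b)^3 + 4*sin(b)^2 + 128*sin(b) - 450)*cos(b)/(sin(b)^3 - 16*sin(b)^2 + 81*sin(b) - 126)^2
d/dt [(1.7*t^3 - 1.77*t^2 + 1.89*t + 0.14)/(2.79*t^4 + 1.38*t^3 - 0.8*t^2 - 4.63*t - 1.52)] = (-4.743*t^6 + 9.8766*t^5 - 14.7367*t^4 - 22.5208*t^3 + 1.3755*t^2 + 5.6048*t - 2.2246)/(7.7841*t^8 + 7.7004*t^7 - 2.5596*t^6 - 28.0434*t^5 - 20.6204*t^4 + 3.2128*t^3 + 23.8689*t^2 + 14.0752*t + 2.3104)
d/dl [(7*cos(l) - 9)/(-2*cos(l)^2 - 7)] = (-14*cos(l)^2 + 36*cos(l) + 49)*sin(l)/(2*sin(l)^2 - 9)^2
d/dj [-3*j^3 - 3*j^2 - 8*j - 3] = -9*j^2 - 6*j - 8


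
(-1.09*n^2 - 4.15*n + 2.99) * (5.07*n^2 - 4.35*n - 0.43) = -5.5263*n^4 - 16.299*n^3 + 33.6805*n^2 - 11.222*n - 1.2857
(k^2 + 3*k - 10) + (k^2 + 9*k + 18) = 2*k^2 + 12*k + 8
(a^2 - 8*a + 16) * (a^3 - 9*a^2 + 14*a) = a^5 - 17*a^4 + 102*a^3 - 256*a^2 + 224*a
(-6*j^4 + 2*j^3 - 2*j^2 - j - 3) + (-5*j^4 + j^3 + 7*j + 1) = -11*j^4 + 3*j^3 - 2*j^2 + 6*j - 2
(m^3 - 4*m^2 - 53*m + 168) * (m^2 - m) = m^5 - 5*m^4 - 49*m^3 + 221*m^2 - 168*m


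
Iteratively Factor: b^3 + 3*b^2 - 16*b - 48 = (b - 4)*(b^2 + 7*b + 12) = (b - 4)*(b + 4)*(b + 3)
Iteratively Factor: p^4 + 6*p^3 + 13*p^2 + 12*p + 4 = (p + 1)*(p^3 + 5*p^2 + 8*p + 4) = (p + 1)*(p + 2)*(p^2 + 3*p + 2) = (p + 1)*(p + 2)^2*(p + 1)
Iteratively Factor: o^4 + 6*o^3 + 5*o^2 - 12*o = (o)*(o^3 + 6*o^2 + 5*o - 12) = o*(o + 3)*(o^2 + 3*o - 4) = o*(o + 3)*(o + 4)*(o - 1)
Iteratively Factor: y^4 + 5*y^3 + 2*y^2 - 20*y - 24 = (y - 2)*(y^3 + 7*y^2 + 16*y + 12) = (y - 2)*(y + 2)*(y^2 + 5*y + 6) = (y - 2)*(y + 2)^2*(y + 3)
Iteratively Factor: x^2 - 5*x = (x - 5)*(x)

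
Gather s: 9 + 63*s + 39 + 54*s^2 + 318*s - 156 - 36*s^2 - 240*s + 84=18*s^2 + 141*s - 24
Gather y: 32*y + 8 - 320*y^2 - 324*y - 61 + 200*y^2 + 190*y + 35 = -120*y^2 - 102*y - 18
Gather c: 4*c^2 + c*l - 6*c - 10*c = 4*c^2 + c*(l - 16)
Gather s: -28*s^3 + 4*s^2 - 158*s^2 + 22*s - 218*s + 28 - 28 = -28*s^3 - 154*s^2 - 196*s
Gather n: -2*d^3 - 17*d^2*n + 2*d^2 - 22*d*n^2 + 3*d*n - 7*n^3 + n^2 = -2*d^3 + 2*d^2 - 7*n^3 + n^2*(1 - 22*d) + n*(-17*d^2 + 3*d)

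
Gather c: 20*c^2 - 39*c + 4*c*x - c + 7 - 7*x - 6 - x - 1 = 20*c^2 + c*(4*x - 40) - 8*x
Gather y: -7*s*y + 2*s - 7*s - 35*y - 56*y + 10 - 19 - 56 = -5*s + y*(-7*s - 91) - 65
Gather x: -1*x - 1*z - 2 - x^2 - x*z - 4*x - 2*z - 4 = -x^2 + x*(-z - 5) - 3*z - 6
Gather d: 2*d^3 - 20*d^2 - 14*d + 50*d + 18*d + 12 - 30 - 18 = 2*d^3 - 20*d^2 + 54*d - 36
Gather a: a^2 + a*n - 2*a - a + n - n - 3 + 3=a^2 + a*(n - 3)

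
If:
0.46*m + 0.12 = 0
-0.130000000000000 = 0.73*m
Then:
No Solution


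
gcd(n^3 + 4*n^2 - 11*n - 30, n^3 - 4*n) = n + 2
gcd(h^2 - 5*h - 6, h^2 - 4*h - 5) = h + 1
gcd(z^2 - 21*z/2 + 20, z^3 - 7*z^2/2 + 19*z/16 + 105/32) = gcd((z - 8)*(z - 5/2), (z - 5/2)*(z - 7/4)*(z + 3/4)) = z - 5/2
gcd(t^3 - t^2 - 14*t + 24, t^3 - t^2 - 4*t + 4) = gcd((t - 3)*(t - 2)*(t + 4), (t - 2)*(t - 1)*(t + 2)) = t - 2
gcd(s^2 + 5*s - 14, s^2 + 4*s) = 1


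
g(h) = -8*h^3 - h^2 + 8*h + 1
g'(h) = -24*h^2 - 2*h + 8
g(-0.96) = -0.52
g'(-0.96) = -12.20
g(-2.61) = 115.54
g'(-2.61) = -150.27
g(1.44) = -13.44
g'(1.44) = -44.65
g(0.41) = 3.56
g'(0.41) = 3.15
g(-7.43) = 3167.73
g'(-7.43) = -1302.06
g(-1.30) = 6.49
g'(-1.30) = -29.96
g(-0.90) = -1.18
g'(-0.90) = -9.64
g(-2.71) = 131.20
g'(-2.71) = -162.84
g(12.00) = -13871.00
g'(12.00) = -3472.00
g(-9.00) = 5680.00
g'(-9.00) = -1918.00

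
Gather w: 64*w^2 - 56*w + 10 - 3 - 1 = 64*w^2 - 56*w + 6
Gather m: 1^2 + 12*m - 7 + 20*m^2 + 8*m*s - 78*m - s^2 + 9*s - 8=20*m^2 + m*(8*s - 66) - s^2 + 9*s - 14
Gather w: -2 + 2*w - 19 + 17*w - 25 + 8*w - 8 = 27*w - 54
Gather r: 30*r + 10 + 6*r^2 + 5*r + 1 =6*r^2 + 35*r + 11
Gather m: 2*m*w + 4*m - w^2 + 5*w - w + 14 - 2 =m*(2*w + 4) - w^2 + 4*w + 12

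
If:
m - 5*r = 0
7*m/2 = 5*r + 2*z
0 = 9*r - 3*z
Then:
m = 0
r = 0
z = 0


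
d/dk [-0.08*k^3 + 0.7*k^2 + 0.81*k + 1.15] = -0.24*k^2 + 1.4*k + 0.81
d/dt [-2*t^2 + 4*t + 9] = 4 - 4*t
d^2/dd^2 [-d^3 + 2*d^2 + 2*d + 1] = 4 - 6*d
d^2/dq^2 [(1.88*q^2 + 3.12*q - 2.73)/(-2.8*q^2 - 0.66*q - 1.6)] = (-41.97312*q^3 + 178.9536*q^2 + 114.13584*q - 25.118584)/(21.952*q^6 + 15.5232*q^5 + 41.29104*q^4 + 18.028296*q^3 + 23.59488*q^2 + 5.0688*q + 4.096)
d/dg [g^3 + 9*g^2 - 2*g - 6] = 3*g^2 + 18*g - 2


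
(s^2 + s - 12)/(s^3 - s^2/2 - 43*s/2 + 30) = 2*(s^2 + s - 12)/(2*s^3 - s^2 - 43*s + 60)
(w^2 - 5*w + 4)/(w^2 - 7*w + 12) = (w - 1)/(w - 3)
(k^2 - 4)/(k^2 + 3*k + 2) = (k - 2)/(k + 1)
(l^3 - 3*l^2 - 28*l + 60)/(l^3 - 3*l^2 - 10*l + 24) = (l^2 - l - 30)/(l^2 - l - 12)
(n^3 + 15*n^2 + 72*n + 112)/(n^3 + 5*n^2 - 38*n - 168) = (n + 4)/(n - 6)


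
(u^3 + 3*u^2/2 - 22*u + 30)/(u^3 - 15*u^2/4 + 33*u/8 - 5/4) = 4*(2*u^2 + 7*u - 30)/(8*u^2 - 14*u + 5)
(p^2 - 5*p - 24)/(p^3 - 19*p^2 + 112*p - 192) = (p + 3)/(p^2 - 11*p + 24)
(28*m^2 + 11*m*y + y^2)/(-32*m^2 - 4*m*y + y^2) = (7*m + y)/(-8*m + y)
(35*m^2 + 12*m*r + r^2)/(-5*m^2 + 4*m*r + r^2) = (7*m + r)/(-m + r)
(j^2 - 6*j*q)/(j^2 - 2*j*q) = (j - 6*q)/(j - 2*q)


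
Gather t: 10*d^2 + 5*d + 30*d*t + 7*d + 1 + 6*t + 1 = 10*d^2 + 12*d + t*(30*d + 6) + 2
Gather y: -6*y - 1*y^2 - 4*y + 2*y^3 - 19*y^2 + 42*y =2*y^3 - 20*y^2 + 32*y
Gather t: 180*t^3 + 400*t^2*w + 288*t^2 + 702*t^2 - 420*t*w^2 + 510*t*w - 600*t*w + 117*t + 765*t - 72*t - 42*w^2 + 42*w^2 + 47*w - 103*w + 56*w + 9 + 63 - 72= 180*t^3 + t^2*(400*w + 990) + t*(-420*w^2 - 90*w + 810)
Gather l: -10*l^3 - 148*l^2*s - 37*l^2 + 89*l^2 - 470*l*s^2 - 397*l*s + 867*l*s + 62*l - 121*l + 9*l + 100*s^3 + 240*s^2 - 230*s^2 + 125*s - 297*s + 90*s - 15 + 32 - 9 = -10*l^3 + l^2*(52 - 148*s) + l*(-470*s^2 + 470*s - 50) + 100*s^3 + 10*s^2 - 82*s + 8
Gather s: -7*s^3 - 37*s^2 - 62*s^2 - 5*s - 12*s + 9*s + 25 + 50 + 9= -7*s^3 - 99*s^2 - 8*s + 84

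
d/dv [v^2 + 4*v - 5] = 2*v + 4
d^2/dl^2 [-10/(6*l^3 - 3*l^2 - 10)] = 60*(12*l^2*(3*l - 1)^2 + (6*l - 1)*(-6*l^3 + 3*l^2 + 10))/(-6*l^3 + 3*l^2 + 10)^3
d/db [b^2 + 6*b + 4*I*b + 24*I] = 2*b + 6 + 4*I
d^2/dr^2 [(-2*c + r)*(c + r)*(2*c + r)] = 2*c + 6*r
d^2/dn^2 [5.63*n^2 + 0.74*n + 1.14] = 11.2600000000000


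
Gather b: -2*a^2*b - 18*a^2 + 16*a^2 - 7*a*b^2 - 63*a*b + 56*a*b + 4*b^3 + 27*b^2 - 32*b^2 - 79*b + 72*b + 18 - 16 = -2*a^2 + 4*b^3 + b^2*(-7*a - 5) + b*(-2*a^2 - 7*a - 7) + 2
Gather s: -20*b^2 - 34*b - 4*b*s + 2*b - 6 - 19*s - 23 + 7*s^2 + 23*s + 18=-20*b^2 - 32*b + 7*s^2 + s*(4 - 4*b) - 11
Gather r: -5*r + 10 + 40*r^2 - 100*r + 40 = 40*r^2 - 105*r + 50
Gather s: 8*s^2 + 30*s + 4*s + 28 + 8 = 8*s^2 + 34*s + 36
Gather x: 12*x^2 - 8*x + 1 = 12*x^2 - 8*x + 1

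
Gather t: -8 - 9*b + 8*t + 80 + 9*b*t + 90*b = 81*b + t*(9*b + 8) + 72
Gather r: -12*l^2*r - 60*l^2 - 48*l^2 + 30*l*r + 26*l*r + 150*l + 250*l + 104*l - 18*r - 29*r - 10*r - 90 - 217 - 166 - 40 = -108*l^2 + 504*l + r*(-12*l^2 + 56*l - 57) - 513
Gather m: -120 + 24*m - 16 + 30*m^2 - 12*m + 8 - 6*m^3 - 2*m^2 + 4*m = -6*m^3 + 28*m^2 + 16*m - 128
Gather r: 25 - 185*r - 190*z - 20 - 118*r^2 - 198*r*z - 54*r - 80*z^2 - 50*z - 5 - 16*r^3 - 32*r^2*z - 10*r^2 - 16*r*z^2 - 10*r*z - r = -16*r^3 + r^2*(-32*z - 128) + r*(-16*z^2 - 208*z - 240) - 80*z^2 - 240*z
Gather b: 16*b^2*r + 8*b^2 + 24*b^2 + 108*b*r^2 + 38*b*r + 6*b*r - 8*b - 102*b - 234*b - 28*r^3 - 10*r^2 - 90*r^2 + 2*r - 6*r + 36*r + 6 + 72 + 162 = b^2*(16*r + 32) + b*(108*r^2 + 44*r - 344) - 28*r^3 - 100*r^2 + 32*r + 240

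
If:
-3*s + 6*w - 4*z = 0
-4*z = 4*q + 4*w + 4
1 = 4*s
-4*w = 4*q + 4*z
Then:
No Solution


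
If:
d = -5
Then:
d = -5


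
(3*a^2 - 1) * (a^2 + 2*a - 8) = 3*a^4 + 6*a^3 - 25*a^2 - 2*a + 8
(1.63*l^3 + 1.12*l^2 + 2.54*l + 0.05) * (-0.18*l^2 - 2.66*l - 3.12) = -0.2934*l^5 - 4.5374*l^4 - 8.522*l^3 - 10.2598*l^2 - 8.0578*l - 0.156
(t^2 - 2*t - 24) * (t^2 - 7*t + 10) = t^4 - 9*t^3 + 148*t - 240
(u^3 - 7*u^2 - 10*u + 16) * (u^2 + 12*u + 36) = u^5 + 5*u^4 - 58*u^3 - 356*u^2 - 168*u + 576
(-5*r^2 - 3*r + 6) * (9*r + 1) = -45*r^3 - 32*r^2 + 51*r + 6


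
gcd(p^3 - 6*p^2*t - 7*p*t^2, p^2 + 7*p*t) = p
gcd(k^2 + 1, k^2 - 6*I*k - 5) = k - I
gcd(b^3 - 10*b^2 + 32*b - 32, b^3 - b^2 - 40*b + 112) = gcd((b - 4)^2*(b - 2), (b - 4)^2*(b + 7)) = b^2 - 8*b + 16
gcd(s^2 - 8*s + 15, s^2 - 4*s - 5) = s - 5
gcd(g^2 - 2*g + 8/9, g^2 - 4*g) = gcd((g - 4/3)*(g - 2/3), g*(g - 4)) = 1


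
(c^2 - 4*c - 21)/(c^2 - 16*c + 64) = (c^2 - 4*c - 21)/(c^2 - 16*c + 64)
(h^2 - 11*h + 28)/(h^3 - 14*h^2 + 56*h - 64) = (h - 7)/(h^2 - 10*h + 16)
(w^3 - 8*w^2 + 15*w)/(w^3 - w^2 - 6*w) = (w - 5)/(w + 2)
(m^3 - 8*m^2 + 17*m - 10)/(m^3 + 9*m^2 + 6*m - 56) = (m^2 - 6*m + 5)/(m^2 + 11*m + 28)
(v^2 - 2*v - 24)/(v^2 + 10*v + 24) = (v - 6)/(v + 6)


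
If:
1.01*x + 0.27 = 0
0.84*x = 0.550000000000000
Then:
No Solution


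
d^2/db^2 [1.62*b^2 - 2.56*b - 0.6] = 3.24000000000000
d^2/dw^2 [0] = 0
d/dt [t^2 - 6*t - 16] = 2*t - 6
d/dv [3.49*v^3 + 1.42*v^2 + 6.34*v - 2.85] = 10.47*v^2 + 2.84*v + 6.34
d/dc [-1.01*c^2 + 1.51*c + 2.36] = 1.51 - 2.02*c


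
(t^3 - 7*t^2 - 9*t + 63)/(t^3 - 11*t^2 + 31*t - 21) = (t + 3)/(t - 1)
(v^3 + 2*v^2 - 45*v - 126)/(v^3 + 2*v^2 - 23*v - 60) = (v^2 - v - 42)/(v^2 - v - 20)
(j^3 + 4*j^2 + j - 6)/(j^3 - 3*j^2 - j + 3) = (j^2 + 5*j + 6)/(j^2 - 2*j - 3)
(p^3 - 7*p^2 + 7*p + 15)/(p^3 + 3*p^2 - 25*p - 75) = (p^2 - 2*p - 3)/(p^2 + 8*p + 15)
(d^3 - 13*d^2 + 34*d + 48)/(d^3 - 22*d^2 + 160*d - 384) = (d + 1)/(d - 8)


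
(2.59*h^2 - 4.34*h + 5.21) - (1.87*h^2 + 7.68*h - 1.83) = 0.72*h^2 - 12.02*h + 7.04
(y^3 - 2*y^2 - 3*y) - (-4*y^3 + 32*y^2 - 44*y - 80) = 5*y^3 - 34*y^2 + 41*y + 80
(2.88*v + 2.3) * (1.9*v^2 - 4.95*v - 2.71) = 5.472*v^3 - 9.886*v^2 - 19.1898*v - 6.233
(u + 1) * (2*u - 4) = 2*u^2 - 2*u - 4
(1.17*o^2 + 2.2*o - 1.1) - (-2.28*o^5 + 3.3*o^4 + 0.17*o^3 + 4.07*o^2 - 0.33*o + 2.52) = 2.28*o^5 - 3.3*o^4 - 0.17*o^3 - 2.9*o^2 + 2.53*o - 3.62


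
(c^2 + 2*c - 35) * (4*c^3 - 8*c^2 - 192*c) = 4*c^5 - 348*c^3 - 104*c^2 + 6720*c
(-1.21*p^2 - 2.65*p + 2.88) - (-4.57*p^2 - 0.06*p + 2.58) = 3.36*p^2 - 2.59*p + 0.3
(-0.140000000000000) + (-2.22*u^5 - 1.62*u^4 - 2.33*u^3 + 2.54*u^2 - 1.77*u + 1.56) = -2.22*u^5 - 1.62*u^4 - 2.33*u^3 + 2.54*u^2 - 1.77*u + 1.42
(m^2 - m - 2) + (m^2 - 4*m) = 2*m^2 - 5*m - 2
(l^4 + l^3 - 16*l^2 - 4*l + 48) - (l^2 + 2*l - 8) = l^4 + l^3 - 17*l^2 - 6*l + 56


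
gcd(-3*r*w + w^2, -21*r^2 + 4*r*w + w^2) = 3*r - w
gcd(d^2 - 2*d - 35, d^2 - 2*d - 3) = 1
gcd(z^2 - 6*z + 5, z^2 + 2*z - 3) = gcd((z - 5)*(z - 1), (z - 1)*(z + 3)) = z - 1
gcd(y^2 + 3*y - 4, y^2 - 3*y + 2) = y - 1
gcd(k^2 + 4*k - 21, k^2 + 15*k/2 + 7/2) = k + 7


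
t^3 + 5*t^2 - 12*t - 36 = (t - 3)*(t + 2)*(t + 6)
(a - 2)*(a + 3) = a^2 + a - 6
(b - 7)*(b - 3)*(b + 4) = b^3 - 6*b^2 - 19*b + 84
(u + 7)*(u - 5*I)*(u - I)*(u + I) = u^4 + 7*u^3 - 5*I*u^3 + u^2 - 35*I*u^2 + 7*u - 5*I*u - 35*I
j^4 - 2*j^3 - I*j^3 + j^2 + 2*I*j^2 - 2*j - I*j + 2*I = (j - 2)*(j - I)^2*(j + I)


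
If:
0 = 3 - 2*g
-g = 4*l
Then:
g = 3/2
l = -3/8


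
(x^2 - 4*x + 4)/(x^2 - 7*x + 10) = (x - 2)/(x - 5)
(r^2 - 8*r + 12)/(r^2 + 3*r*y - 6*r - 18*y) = (r - 2)/(r + 3*y)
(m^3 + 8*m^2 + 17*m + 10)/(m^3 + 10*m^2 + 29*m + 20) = (m + 2)/(m + 4)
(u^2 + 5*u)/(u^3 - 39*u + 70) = u*(u + 5)/(u^3 - 39*u + 70)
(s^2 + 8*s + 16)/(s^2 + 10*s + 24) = (s + 4)/(s + 6)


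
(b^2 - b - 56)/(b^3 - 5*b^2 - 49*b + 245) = (b - 8)/(b^2 - 12*b + 35)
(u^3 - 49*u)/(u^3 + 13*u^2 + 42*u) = (u - 7)/(u + 6)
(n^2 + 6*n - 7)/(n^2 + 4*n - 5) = (n + 7)/(n + 5)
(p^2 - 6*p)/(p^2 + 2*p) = (p - 6)/(p + 2)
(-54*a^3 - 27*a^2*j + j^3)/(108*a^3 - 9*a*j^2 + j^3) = (-3*a - j)/(6*a - j)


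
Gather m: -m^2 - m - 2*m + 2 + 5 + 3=-m^2 - 3*m + 10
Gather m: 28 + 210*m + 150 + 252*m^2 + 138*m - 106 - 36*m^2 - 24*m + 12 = 216*m^2 + 324*m + 84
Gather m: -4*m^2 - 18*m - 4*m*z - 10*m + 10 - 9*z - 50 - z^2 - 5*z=-4*m^2 + m*(-4*z - 28) - z^2 - 14*z - 40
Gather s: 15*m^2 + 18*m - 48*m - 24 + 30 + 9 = 15*m^2 - 30*m + 15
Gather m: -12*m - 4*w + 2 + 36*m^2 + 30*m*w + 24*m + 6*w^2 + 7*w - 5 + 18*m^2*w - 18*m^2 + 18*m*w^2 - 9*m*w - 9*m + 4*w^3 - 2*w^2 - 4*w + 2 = m^2*(18*w + 18) + m*(18*w^2 + 21*w + 3) + 4*w^3 + 4*w^2 - w - 1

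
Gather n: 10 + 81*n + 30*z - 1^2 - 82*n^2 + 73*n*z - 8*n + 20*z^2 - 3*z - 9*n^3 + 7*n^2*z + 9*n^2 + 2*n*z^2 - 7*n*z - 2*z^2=-9*n^3 + n^2*(7*z - 73) + n*(2*z^2 + 66*z + 73) + 18*z^2 + 27*z + 9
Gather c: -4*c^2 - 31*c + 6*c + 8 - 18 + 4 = -4*c^2 - 25*c - 6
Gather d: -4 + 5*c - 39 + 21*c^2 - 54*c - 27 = 21*c^2 - 49*c - 70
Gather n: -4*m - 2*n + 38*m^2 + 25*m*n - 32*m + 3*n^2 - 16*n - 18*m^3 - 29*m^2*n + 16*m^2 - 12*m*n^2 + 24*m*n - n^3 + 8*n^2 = -18*m^3 + 54*m^2 - 36*m - n^3 + n^2*(11 - 12*m) + n*(-29*m^2 + 49*m - 18)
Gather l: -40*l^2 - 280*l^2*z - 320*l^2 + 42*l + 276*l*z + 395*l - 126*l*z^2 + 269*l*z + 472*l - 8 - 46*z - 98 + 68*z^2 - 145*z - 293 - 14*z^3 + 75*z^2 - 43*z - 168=l^2*(-280*z - 360) + l*(-126*z^2 + 545*z + 909) - 14*z^3 + 143*z^2 - 234*z - 567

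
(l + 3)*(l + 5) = l^2 + 8*l + 15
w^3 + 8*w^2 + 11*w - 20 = (w - 1)*(w + 4)*(w + 5)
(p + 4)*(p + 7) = p^2 + 11*p + 28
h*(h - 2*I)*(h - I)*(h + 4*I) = h^4 + I*h^3 + 10*h^2 - 8*I*h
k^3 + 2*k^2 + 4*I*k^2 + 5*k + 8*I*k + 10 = (k + 2)*(k - I)*(k + 5*I)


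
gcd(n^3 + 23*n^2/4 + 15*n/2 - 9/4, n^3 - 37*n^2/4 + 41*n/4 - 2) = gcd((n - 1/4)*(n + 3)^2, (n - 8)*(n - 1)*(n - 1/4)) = n - 1/4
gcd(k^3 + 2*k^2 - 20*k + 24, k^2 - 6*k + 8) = k - 2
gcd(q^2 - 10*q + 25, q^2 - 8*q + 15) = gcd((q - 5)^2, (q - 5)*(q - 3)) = q - 5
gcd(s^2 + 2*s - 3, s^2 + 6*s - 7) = s - 1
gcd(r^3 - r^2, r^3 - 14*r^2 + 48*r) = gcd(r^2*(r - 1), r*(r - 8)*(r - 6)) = r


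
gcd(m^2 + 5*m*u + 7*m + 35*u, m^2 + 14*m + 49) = m + 7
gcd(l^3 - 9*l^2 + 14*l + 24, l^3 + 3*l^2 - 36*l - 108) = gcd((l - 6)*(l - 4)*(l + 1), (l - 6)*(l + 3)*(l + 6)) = l - 6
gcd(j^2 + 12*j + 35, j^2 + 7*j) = j + 7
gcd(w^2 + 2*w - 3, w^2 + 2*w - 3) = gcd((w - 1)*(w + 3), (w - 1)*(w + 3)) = w^2 + 2*w - 3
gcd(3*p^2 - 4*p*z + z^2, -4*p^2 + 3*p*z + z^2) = -p + z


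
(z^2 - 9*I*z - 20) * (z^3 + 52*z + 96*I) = z^5 - 9*I*z^4 + 32*z^3 - 372*I*z^2 - 176*z - 1920*I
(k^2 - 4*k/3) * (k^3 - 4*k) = k^5 - 4*k^4/3 - 4*k^3 + 16*k^2/3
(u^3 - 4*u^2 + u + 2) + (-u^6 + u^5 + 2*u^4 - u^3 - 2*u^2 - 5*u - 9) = -u^6 + u^5 + 2*u^4 - 6*u^2 - 4*u - 7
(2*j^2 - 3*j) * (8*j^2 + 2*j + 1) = 16*j^4 - 20*j^3 - 4*j^2 - 3*j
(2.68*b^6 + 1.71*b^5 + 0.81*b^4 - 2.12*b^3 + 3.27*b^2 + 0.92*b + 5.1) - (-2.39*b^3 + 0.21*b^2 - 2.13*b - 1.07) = 2.68*b^6 + 1.71*b^5 + 0.81*b^4 + 0.27*b^3 + 3.06*b^2 + 3.05*b + 6.17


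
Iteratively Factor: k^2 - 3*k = (k - 3)*(k)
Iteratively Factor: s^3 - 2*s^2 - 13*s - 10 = (s + 1)*(s^2 - 3*s - 10) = (s - 5)*(s + 1)*(s + 2)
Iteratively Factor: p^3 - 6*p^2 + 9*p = (p)*(p^2 - 6*p + 9) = p*(p - 3)*(p - 3)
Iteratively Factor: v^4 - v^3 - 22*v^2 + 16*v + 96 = (v - 3)*(v^3 + 2*v^2 - 16*v - 32) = (v - 3)*(v + 2)*(v^2 - 16) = (v - 3)*(v + 2)*(v + 4)*(v - 4)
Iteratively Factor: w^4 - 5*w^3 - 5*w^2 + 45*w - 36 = (w + 3)*(w^3 - 8*w^2 + 19*w - 12) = (w - 4)*(w + 3)*(w^2 - 4*w + 3) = (w - 4)*(w - 1)*(w + 3)*(w - 3)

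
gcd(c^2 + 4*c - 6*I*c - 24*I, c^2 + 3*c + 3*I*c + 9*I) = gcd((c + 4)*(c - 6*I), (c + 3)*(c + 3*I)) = 1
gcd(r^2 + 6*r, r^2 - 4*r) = r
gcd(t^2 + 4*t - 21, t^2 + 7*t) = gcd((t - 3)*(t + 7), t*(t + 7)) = t + 7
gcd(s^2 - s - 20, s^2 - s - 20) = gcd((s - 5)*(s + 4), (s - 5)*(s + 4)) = s^2 - s - 20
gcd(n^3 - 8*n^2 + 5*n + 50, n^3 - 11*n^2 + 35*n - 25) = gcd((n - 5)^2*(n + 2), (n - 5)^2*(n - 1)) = n^2 - 10*n + 25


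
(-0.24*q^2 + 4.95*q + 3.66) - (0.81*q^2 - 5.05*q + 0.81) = -1.05*q^2 + 10.0*q + 2.85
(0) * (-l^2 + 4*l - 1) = 0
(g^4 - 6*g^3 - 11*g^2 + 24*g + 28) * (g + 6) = g^5 - 47*g^3 - 42*g^2 + 172*g + 168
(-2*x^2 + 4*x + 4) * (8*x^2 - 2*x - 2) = -16*x^4 + 36*x^3 + 28*x^2 - 16*x - 8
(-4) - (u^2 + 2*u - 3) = -u^2 - 2*u - 1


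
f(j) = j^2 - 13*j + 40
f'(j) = 2*j - 13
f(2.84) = 11.15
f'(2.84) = -7.32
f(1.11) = 26.80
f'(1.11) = -10.78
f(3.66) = 5.82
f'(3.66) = -5.68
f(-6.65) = 170.67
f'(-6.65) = -26.30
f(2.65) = 12.57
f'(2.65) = -7.70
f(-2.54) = 79.47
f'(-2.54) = -18.08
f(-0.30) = 43.99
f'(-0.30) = -13.60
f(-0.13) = 41.71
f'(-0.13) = -13.26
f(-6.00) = 154.00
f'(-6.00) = -25.00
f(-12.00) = 340.00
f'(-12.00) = -37.00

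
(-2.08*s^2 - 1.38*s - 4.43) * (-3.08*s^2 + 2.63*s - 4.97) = 6.4064*s^4 - 1.22*s^3 + 20.3526*s^2 - 4.7923*s + 22.0171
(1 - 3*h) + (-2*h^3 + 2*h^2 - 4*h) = -2*h^3 + 2*h^2 - 7*h + 1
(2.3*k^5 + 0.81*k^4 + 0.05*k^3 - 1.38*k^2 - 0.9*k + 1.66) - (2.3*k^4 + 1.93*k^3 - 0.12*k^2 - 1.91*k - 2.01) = 2.3*k^5 - 1.49*k^4 - 1.88*k^3 - 1.26*k^2 + 1.01*k + 3.67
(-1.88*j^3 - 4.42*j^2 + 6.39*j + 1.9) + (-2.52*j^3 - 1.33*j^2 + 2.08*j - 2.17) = -4.4*j^3 - 5.75*j^2 + 8.47*j - 0.27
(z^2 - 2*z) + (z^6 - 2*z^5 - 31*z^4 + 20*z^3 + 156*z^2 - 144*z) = z^6 - 2*z^5 - 31*z^4 + 20*z^3 + 157*z^2 - 146*z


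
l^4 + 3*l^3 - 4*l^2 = l^2*(l - 1)*(l + 4)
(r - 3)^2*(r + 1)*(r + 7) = r^4 + 2*r^3 - 32*r^2 + 30*r + 63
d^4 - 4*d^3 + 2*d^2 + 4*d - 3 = (d - 3)*(d - 1)^2*(d + 1)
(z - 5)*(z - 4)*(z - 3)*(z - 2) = z^4 - 14*z^3 + 71*z^2 - 154*z + 120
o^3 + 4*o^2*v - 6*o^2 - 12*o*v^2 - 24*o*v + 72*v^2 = (o - 6)*(o - 2*v)*(o + 6*v)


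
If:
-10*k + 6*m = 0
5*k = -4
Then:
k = -4/5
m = -4/3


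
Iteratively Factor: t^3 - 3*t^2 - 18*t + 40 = (t - 2)*(t^2 - t - 20) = (t - 5)*(t - 2)*(t + 4)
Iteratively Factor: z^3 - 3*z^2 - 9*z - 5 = (z + 1)*(z^2 - 4*z - 5) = (z - 5)*(z + 1)*(z + 1)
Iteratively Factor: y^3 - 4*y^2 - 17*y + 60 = (y - 5)*(y^2 + y - 12) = (y - 5)*(y - 3)*(y + 4)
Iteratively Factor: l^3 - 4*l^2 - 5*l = (l + 1)*(l^2 - 5*l) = l*(l + 1)*(l - 5)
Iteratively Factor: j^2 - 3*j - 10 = (j + 2)*(j - 5)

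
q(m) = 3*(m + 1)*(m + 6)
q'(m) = 6*m + 21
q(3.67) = 135.48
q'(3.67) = 43.02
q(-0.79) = 3.28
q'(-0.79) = 16.26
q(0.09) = 19.91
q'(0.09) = 21.54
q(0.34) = 25.49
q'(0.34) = 23.04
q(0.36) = 25.95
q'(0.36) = 23.16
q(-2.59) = -16.27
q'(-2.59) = 5.46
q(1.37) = 52.40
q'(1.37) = 29.22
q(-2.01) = -12.09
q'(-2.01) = 8.94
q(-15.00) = 378.00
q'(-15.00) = -69.00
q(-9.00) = 72.00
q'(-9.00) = -33.00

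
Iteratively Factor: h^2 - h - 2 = (h - 2)*(h + 1)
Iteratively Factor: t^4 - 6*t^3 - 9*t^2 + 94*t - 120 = (t - 5)*(t^3 - t^2 - 14*t + 24) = (t - 5)*(t + 4)*(t^2 - 5*t + 6) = (t - 5)*(t - 3)*(t + 4)*(t - 2)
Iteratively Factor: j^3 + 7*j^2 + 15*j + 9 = (j + 3)*(j^2 + 4*j + 3) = (j + 3)^2*(j + 1)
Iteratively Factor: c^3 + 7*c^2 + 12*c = (c + 3)*(c^2 + 4*c) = (c + 3)*(c + 4)*(c)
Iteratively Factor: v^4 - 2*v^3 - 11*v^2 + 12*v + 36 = (v - 3)*(v^3 + v^2 - 8*v - 12) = (v - 3)^2*(v^2 + 4*v + 4) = (v - 3)^2*(v + 2)*(v + 2)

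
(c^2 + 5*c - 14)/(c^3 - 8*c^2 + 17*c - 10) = (c + 7)/(c^2 - 6*c + 5)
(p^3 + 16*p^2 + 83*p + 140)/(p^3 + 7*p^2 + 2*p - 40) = (p + 7)/(p - 2)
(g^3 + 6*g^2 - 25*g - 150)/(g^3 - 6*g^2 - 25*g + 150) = (g + 6)/(g - 6)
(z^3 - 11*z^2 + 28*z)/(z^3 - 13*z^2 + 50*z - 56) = z/(z - 2)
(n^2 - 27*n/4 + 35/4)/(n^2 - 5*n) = (n - 7/4)/n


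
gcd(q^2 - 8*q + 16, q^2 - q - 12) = q - 4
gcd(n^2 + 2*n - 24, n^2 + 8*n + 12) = n + 6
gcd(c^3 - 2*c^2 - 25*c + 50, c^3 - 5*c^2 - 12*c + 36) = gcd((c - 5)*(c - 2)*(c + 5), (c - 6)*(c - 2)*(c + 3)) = c - 2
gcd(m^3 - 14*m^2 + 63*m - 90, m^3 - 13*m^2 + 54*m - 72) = m^2 - 9*m + 18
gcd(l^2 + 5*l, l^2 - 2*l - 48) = 1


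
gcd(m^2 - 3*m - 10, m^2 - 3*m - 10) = m^2 - 3*m - 10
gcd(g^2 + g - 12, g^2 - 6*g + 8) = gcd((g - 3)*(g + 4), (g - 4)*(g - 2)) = 1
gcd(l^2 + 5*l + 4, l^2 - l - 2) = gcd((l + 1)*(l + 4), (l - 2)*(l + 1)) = l + 1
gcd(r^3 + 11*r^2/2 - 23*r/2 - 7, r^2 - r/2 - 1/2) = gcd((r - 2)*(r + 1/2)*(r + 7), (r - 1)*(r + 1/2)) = r + 1/2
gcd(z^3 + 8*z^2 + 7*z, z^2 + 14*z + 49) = z + 7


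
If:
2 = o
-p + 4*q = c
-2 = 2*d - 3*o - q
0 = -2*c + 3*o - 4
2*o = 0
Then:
No Solution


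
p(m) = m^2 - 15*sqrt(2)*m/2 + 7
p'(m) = 2*m - 15*sqrt(2)/2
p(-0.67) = 14.56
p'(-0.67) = -11.95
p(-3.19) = 51.01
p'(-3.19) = -16.99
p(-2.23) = 35.63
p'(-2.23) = -15.07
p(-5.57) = 97.10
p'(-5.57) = -21.75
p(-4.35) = 72.06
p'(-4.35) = -19.31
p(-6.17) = 110.51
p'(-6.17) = -22.95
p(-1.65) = 27.22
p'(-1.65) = -13.91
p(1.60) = -7.41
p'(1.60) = -7.41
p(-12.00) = 278.28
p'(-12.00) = -34.61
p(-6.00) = 106.64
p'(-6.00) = -22.61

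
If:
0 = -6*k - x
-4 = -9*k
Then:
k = 4/9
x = -8/3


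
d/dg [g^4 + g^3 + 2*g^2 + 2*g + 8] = 4*g^3 + 3*g^2 + 4*g + 2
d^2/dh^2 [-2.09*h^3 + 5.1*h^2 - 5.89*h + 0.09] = 10.2 - 12.54*h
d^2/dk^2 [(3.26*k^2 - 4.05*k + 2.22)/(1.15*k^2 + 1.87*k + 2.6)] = (-24.73351*k^3 - 40.8687*k^2 + 101.30166*k + 85.708036)/(1.520875*k^6 + 7.419225*k^5 + 22.379805*k^4 + 40.087003*k^3 + 50.59782*k^2 + 37.9236*k + 17.576)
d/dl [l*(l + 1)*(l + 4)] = 3*l^2 + 10*l + 4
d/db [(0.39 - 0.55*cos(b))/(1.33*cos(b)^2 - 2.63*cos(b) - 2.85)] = (-0.7315*cos(b)^2 + 1.0374*cos(b) - 2.5932)*sin(b)/(1.7689*cos(b)^4 - 6.9958*cos(b)^3 - 0.664100000000001*cos(b)^2 + 14.991*cos(b) + 8.1225)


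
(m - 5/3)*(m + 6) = m^2 + 13*m/3 - 10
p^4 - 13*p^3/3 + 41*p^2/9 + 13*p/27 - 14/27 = (p - 7/3)*(p - 2)*(p - 1/3)*(p + 1/3)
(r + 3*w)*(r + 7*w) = r^2 + 10*r*w + 21*w^2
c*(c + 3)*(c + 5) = c^3 + 8*c^2 + 15*c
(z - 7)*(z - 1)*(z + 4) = z^3 - 4*z^2 - 25*z + 28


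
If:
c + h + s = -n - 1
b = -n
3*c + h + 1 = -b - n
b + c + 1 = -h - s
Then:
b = 0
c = s/2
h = -3*s/2 - 1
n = 0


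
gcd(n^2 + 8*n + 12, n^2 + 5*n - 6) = n + 6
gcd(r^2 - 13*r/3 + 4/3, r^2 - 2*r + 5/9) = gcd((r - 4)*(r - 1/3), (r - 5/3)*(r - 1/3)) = r - 1/3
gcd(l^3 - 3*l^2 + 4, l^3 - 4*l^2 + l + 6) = l^2 - l - 2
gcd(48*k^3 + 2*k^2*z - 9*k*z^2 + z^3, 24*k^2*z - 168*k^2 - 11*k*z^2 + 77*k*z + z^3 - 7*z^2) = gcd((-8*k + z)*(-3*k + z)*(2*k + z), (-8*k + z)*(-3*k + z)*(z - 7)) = 24*k^2 - 11*k*z + z^2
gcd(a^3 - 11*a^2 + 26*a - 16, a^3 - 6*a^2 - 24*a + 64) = a^2 - 10*a + 16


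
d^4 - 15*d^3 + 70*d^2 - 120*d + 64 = (d - 8)*(d - 4)*(d - 2)*(d - 1)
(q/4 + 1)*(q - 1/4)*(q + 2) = q^3/4 + 23*q^2/16 + 13*q/8 - 1/2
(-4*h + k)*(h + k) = -4*h^2 - 3*h*k + k^2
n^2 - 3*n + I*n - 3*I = (n - 3)*(n + I)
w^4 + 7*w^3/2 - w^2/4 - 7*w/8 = w*(w - 1/2)*(w + 1/2)*(w + 7/2)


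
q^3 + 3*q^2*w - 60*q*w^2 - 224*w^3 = (q - 8*w)*(q + 4*w)*(q + 7*w)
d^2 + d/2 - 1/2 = (d - 1/2)*(d + 1)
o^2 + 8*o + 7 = (o + 1)*(o + 7)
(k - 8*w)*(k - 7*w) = k^2 - 15*k*w + 56*w^2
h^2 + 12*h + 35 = (h + 5)*(h + 7)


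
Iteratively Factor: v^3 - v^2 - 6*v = (v + 2)*(v^2 - 3*v) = (v - 3)*(v + 2)*(v)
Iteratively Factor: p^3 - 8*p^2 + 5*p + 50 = (p + 2)*(p^2 - 10*p + 25) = (p - 5)*(p + 2)*(p - 5)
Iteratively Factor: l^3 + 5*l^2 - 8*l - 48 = (l - 3)*(l^2 + 8*l + 16) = (l - 3)*(l + 4)*(l + 4)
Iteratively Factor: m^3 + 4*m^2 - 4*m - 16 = (m + 4)*(m^2 - 4) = (m + 2)*(m + 4)*(m - 2)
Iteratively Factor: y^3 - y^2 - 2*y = (y + 1)*(y^2 - 2*y) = (y - 2)*(y + 1)*(y)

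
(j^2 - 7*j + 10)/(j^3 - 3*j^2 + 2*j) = (j - 5)/(j*(j - 1))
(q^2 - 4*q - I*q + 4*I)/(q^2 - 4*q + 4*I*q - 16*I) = (q - I)/(q + 4*I)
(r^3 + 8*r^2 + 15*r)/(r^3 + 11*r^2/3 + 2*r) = 3*(r + 5)/(3*r + 2)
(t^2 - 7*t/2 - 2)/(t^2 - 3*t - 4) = (t + 1/2)/(t + 1)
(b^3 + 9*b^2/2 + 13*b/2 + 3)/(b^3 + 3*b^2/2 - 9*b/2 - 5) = (2*b^2 + 7*b + 6)/(2*b^2 + b - 10)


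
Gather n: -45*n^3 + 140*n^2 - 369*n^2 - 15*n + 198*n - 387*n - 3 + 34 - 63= -45*n^3 - 229*n^2 - 204*n - 32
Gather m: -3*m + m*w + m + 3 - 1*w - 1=m*(w - 2) - w + 2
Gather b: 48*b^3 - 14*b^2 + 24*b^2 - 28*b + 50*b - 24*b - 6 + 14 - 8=48*b^3 + 10*b^2 - 2*b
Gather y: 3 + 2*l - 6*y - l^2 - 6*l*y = -l^2 + 2*l + y*(-6*l - 6) + 3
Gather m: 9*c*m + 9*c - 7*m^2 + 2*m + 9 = 9*c - 7*m^2 + m*(9*c + 2) + 9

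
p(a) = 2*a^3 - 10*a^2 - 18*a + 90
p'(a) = 6*a^2 - 20*a - 18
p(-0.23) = 93.59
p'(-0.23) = -13.08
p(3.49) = -9.60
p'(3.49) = -14.72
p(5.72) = 34.15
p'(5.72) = 63.91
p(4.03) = -14.05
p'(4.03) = -1.15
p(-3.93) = -115.11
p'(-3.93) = 153.27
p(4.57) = -10.22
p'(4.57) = 15.91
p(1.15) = 59.12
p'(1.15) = -33.06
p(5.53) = 22.88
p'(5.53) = 54.89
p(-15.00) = -8640.00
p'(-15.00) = 1632.00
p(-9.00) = -2016.00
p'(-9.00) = 648.00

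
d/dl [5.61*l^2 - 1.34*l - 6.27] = 11.22*l - 1.34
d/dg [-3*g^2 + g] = 1 - 6*g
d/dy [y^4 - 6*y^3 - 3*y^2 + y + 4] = 4*y^3 - 18*y^2 - 6*y + 1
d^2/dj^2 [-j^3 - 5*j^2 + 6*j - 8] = -6*j - 10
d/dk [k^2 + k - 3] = 2*k + 1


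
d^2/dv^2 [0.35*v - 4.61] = 0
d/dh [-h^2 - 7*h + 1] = -2*h - 7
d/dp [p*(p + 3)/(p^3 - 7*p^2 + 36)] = (-p^2*(p + 3)*(3*p - 14) + (2*p + 3)*(p^3 - 7*p^2 + 36))/(p^3 - 7*p^2 + 36)^2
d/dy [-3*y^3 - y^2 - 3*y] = -9*y^2 - 2*y - 3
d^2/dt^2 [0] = 0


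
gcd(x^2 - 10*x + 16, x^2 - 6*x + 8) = x - 2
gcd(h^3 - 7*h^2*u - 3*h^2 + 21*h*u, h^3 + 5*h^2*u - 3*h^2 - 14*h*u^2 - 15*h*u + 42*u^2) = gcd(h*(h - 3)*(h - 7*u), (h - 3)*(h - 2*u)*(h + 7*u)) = h - 3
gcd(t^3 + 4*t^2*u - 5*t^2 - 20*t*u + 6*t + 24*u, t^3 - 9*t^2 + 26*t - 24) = t^2 - 5*t + 6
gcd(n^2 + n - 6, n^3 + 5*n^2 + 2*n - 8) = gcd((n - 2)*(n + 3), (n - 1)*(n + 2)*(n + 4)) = 1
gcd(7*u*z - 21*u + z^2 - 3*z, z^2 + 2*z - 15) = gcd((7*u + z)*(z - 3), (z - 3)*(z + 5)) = z - 3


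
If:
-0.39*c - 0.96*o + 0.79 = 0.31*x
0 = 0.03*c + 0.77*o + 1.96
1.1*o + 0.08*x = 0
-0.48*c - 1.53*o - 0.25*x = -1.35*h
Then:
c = -14.68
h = -2.43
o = -1.97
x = 27.13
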